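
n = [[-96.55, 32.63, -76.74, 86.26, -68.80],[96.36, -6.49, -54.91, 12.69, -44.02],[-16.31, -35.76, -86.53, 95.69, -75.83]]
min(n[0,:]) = -96.55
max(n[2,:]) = 95.69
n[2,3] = 95.69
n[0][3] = 86.26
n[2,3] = 95.69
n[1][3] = 12.69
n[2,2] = -86.53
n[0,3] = 86.26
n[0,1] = 32.63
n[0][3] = 86.26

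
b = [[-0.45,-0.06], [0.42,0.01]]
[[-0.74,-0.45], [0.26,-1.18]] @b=[[0.14, 0.04],[-0.61, -0.03]]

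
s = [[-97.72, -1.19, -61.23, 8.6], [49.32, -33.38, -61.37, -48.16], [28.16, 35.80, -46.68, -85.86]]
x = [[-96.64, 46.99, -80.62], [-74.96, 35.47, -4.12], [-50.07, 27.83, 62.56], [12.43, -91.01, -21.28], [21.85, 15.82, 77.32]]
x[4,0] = 21.85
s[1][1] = -33.38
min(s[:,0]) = -97.72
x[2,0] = -50.07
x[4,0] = 21.85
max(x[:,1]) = 46.99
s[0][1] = -1.19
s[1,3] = -48.16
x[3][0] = 12.43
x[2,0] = -50.07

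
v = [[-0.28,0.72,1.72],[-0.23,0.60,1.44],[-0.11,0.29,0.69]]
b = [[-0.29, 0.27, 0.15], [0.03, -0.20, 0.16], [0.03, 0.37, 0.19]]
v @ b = [[0.15,  0.42,  0.4], [0.13,  0.35,  0.34], [0.06,  0.17,  0.16]]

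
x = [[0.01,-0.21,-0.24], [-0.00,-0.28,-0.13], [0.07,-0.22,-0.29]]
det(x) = -0.00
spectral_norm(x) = 0.56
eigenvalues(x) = [(-0.42+0j), (-0.07+0.02j), (-0.07-0.02j)]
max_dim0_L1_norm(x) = 0.71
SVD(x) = [[0.56, 0.16, 0.81], [0.52, -0.84, -0.19], [0.65, 0.53, -0.55]] @ diag([0.5639525794217087, 0.12413215962559214, 0.03238356234708942]) @ [[0.09, -0.72, -0.69], [0.31, 0.68, -0.67], [-0.95, 0.15, -0.28]]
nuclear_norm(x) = 0.72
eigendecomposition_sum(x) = [[0.03-0.00j,(-0.27+0j),(-0.21-0j)], [0.03-0.00j,(-0.25+0j),(-0.19-0j)], [0.03-0.00j,-0.27+0.00j,(-0.21-0j)]] + [[-0.01+0.09j,0.03+0.02j,-0.02-0.10j], [(-0.02-0.04j),-0.02+0.00j,(0.03+0.03j)], [0.02+0.06j,(0.03+0j),-0.04-0.06j]] + [[-0.01-0.09j, (0.03-0.02j), (-0.02+0.1j)], [-0.02+0.04j, (-0.02-0j), 0.03-0.03j], [(0.02-0.06j), (0.03-0j), (-0.04+0.06j)]]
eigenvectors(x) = [[(-0.59+0j), -0.76+0.00j, -0.76-0.00j], [(-0.54+0j), (0.29-0.18j), (0.29+0.18j)], [-0.59+0.00j, -0.50+0.23j, (-0.5-0.23j)]]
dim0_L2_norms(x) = [0.07, 0.41, 0.4]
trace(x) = -0.56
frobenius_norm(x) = 0.58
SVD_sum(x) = [[0.03, -0.23, -0.22], [0.03, -0.21, -0.2], [0.03, -0.26, -0.25]] + [[0.01, 0.01, -0.01], [-0.03, -0.07, 0.07], [0.02, 0.04, -0.04]] + [[-0.02, 0.0, -0.01], [0.01, -0.00, 0.00], [0.02, -0.00, 0.01]]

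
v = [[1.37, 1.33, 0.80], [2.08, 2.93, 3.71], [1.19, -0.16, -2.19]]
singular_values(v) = [5.63, 2.35, 0.07]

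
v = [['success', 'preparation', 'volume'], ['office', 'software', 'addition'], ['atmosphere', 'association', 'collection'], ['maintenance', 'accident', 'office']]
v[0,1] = 'preparation'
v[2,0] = 'atmosphere'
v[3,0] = 'maintenance'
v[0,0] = 'success'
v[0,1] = 'preparation'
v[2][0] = 'atmosphere'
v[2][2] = 'collection'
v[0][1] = 'preparation'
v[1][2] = 'addition'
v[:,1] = ['preparation', 'software', 'association', 'accident']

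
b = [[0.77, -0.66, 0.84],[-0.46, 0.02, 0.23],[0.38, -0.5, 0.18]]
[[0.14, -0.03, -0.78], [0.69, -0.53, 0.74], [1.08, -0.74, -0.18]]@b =[[-0.17, 0.30, -0.03], [1.06, -0.84, 0.59], [1.10, -0.64, 0.7]]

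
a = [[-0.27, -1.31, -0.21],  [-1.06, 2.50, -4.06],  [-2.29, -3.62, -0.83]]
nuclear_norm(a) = 9.79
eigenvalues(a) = [-3.96, 0.44, 4.93]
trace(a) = 1.40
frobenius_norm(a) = 6.69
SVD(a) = [[0.19,-0.20,0.96], [-0.84,-0.55,0.05], [0.52,-0.81,-0.27]] @ diag([5.132833235617657, 4.269785287280604, 0.3881450448748003]) @ [[-0.07, -0.82, 0.57], [0.58, 0.43, 0.69], [0.81, -0.38, -0.45]]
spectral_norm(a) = 5.13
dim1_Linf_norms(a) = [1.31, 4.06, 3.62]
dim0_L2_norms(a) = [2.54, 4.59, 4.15]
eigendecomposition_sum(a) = [[-0.56,-0.49,-0.68], [-1.28,-1.12,-1.54], [-1.89,-1.66,-2.28]] + [[0.38, 0.02, -0.13],[-0.18, -0.01, 0.06],[-0.19, -0.01, 0.06]] + [[-0.09, -0.84, 0.59], [0.39, 3.63, -2.58], [-0.21, -1.95, 1.38]]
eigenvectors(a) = [[0.24, 0.83, 0.20], [0.54, -0.38, -0.86], [0.8, -0.41, 0.46]]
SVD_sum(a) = [[-0.07, -0.80, 0.55], [0.29, 3.51, -2.45], [-0.18, -2.17, 1.51]] + [[-0.51,-0.37,-0.6], [-1.36,-1.01,-1.61], [-2.03,-1.49,-2.39]] + [[0.3, -0.14, -0.17], [0.02, -0.01, -0.01], [-0.09, 0.04, 0.05]]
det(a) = -8.51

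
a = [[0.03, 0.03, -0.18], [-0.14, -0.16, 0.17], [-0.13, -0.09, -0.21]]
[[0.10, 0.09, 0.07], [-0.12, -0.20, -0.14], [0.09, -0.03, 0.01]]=a @ [[-0.02, 0.27, -0.14], [0.22, 0.69, 0.7], [-0.50, -0.33, -0.27]]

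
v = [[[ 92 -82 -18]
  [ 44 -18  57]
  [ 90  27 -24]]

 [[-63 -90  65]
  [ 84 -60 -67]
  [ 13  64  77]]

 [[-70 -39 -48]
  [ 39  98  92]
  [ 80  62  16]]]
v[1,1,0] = 84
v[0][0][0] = 92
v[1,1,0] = 84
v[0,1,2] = 57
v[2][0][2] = -48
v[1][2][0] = 13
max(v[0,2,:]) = 90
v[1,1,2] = -67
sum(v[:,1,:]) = 269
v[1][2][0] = 13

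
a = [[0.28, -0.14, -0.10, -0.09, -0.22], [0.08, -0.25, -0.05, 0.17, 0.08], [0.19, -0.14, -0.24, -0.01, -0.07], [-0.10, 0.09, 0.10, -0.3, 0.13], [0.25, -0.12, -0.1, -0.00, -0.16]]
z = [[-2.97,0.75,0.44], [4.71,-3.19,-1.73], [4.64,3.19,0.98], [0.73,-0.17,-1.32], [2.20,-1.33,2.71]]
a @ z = [[-2.5,0.65,-0.21],[-1.35,0.56,0.41],[-2.50,-0.08,-0.09],[1.25,-0.16,0.65],[-2.12,0.46,-0.21]]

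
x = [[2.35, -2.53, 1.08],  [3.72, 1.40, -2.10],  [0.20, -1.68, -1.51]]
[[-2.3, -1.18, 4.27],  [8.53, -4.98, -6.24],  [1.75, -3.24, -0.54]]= x@[[0.85, -0.67, -0.27], [0.85, 0.49, -1.22], [-1.99, 1.51, 1.68]]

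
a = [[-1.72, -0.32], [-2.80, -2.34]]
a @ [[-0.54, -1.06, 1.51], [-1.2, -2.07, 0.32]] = [[1.31, 2.49, -2.70], [4.32, 7.81, -4.98]]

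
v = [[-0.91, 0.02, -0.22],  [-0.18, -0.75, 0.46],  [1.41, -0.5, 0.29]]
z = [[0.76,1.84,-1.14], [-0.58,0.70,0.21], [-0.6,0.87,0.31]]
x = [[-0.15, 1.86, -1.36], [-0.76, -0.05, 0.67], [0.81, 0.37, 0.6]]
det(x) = 2.23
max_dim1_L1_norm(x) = 3.37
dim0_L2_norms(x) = [1.12, 1.9, 1.63]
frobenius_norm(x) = 2.74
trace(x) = 0.40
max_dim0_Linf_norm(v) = 1.41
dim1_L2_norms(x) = [2.31, 1.01, 1.07]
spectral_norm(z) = 2.36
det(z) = 0.22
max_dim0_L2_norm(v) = 1.69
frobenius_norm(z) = 2.71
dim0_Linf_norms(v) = [1.41, 0.75, 0.46]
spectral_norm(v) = 1.78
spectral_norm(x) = 2.35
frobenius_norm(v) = 2.00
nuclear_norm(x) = 4.32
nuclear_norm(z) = 3.76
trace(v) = -1.37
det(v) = -0.25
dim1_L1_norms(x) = [3.37, 1.48, 1.78]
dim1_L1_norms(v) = [1.15, 1.39, 2.2]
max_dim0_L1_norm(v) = 2.5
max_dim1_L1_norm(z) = 3.74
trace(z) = 1.77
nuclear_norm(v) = 2.84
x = v + z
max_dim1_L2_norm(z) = 2.29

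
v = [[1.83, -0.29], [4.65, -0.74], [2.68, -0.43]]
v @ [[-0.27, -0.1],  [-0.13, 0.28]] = [[-0.46, -0.26], [-1.16, -0.67], [-0.67, -0.39]]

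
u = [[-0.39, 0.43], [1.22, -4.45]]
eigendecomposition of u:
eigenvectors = [[0.96, -0.1], [0.28, 0.99]]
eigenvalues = [-0.26, -4.58]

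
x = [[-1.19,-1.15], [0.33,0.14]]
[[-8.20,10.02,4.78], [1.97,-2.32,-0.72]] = x@ [[5.23, -5.92, -0.77],  [1.72, -2.59, -3.36]]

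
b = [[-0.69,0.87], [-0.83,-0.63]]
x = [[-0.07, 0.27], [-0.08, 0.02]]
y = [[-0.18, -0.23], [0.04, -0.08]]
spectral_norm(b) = 1.11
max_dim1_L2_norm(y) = 0.29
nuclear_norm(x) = 0.35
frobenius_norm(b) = 1.52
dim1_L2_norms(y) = [0.29, 0.09]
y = x @ b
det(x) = 0.02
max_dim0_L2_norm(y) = 0.24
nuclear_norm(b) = 2.15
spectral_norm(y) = 0.29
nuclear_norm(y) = 0.37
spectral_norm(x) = 0.28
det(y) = 0.02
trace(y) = -0.26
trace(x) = -0.05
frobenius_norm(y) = 0.31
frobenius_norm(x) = 0.29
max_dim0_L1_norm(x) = 0.29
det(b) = 1.16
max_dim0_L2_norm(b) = 1.08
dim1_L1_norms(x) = [0.34, 0.1]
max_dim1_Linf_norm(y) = 0.23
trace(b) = -1.32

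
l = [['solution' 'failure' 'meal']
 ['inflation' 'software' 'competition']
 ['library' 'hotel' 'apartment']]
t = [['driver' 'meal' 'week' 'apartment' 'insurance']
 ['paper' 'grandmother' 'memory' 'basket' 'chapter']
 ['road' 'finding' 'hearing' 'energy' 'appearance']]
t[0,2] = 'week'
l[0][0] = 'solution'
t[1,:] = ['paper', 'grandmother', 'memory', 'basket', 'chapter']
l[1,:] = ['inflation', 'software', 'competition']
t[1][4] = 'chapter'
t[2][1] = 'finding'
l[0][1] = 'failure'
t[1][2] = 'memory'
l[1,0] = 'inflation'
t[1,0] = 'paper'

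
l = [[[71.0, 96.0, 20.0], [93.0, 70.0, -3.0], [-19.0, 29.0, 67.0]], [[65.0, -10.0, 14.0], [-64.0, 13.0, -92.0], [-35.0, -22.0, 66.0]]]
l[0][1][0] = 93.0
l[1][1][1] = 13.0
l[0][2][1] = 29.0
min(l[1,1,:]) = -92.0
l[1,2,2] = 66.0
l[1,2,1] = -22.0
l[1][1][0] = -64.0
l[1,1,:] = [-64.0, 13.0, -92.0]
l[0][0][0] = 71.0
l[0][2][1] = 29.0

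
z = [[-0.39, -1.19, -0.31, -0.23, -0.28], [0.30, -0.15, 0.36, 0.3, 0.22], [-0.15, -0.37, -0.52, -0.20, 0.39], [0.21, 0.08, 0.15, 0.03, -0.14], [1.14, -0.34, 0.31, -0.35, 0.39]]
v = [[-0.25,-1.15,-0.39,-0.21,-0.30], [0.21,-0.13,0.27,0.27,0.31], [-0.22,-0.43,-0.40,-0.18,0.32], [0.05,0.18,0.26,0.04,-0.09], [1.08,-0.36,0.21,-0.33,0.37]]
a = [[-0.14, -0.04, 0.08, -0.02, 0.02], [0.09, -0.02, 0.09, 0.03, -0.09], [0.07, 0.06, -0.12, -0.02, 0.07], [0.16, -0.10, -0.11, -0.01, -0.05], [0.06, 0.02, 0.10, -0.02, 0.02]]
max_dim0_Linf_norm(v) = 1.15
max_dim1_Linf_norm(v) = 1.15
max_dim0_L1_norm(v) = 2.25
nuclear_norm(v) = 3.78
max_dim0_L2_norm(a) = 0.25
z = v + a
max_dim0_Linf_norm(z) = 1.19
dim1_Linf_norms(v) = [1.15, 0.31, 0.43, 0.26, 1.08]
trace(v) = -0.37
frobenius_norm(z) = 2.16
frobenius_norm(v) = 2.05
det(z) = 0.04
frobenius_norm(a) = 0.38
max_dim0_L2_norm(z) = 1.3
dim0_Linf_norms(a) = [0.16, 0.1, 0.12, 0.03, 0.09]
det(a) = -0.00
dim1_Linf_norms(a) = [0.14, 0.09, 0.12, 0.16, 0.1]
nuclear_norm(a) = 0.70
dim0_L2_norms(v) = [1.15, 1.3, 0.7, 0.51, 0.66]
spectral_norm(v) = 1.43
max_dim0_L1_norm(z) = 2.19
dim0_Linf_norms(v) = [1.08, 1.15, 0.4, 0.33, 0.37]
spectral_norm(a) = 0.29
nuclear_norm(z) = 4.00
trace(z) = -0.64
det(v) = -0.04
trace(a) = -0.27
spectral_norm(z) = 1.50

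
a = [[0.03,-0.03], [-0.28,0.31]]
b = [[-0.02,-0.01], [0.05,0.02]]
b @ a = [[0.0, -0.00], [-0.0, 0.00]]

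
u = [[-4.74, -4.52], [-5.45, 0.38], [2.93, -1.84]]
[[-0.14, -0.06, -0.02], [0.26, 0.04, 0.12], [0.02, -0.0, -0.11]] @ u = [[0.93, 0.65], [-1.10, -1.38], [-0.42, 0.11]]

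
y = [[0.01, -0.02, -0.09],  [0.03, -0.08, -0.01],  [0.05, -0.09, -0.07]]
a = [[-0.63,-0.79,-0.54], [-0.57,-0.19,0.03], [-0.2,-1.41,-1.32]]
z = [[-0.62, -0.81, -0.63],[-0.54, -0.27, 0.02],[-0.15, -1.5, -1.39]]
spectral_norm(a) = 2.22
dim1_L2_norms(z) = [1.2, 0.6, 2.05]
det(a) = 0.00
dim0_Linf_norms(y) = [0.05, 0.09, 0.09]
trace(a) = -2.14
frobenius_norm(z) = 2.45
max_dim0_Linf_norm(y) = 0.09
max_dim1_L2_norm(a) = 1.94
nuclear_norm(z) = 3.13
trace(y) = -0.14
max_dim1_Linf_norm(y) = 0.09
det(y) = -0.00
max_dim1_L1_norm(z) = 3.04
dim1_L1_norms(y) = [0.12, 0.12, 0.21]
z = y + a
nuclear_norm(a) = 2.95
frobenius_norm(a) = 2.33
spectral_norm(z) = 2.34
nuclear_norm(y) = 0.24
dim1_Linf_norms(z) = [0.81, 0.54, 1.5]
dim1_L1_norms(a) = [1.96, 0.79, 2.93]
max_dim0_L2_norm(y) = 0.12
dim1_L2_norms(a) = [1.15, 0.6, 1.94]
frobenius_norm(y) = 0.18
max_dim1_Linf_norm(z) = 1.5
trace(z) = -2.28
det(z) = -0.13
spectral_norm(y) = 0.16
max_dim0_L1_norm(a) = 2.39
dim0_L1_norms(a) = [1.4, 2.39, 1.89]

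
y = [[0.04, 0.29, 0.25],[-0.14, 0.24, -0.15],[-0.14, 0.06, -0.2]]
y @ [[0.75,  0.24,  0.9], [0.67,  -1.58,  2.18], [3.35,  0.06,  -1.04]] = [[1.06, -0.43, 0.41], [-0.45, -0.42, 0.55], [-0.73, -0.14, 0.21]]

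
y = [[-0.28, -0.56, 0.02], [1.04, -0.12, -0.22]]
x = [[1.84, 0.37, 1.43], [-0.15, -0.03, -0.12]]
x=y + [[2.12, 0.93, 1.41], [-1.19, 0.09, 0.1]]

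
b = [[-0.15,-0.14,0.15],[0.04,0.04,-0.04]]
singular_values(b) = [0.26, 0.0]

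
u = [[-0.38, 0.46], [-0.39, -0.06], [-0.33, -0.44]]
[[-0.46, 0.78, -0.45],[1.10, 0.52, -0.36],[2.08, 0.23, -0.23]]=u@ [[-2.37, -1.41, 0.96], [-2.95, 0.53, -0.19]]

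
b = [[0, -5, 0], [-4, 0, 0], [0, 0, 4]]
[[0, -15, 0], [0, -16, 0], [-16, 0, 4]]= b @ [[0, 4, 0], [0, 3, 0], [-4, 0, 1]]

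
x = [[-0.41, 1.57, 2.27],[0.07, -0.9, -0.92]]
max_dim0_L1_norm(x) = 3.19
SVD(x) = [[-0.91, 0.42],  [0.42, 0.91]] @ diag([3.0654285712990172, 0.22438287426555487]) @ [[0.13, -0.59, -0.8],[-0.47, -0.74, 0.47]]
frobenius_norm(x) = 3.07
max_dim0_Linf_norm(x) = 2.27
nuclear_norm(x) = 3.29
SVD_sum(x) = [[-0.37, 1.64, 2.23],[0.17, -0.75, -1.02]] + [[-0.04, -0.07, 0.04], [-0.1, -0.15, 0.10]]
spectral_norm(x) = 3.07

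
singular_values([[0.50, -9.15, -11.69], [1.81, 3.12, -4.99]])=[15.02, 5.74]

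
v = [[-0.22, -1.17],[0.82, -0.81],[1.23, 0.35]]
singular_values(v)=[1.5, 1.46]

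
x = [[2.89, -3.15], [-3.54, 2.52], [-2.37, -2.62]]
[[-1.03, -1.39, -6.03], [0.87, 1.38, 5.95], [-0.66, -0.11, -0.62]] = x@[[-0.04, -0.22, -0.92],[0.29, 0.24, 1.07]]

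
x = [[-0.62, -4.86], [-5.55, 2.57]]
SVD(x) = [[0.45, -0.89], [-0.89, -0.45]] @ diag([6.478139106806401, 4.409661405693817]) @ [[0.72, -0.69],[0.69, 0.72]]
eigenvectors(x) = [[-0.78, 0.57], [-0.62, -0.82]]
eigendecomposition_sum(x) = [[-2.88, -1.99], [-2.28, -1.57]] + [[2.26, -2.87], [-3.27, 4.14]]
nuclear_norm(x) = 10.89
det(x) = -28.57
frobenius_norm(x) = 7.84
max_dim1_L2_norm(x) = 6.12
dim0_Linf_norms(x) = [5.55, 4.86]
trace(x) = 1.95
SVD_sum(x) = [[2.1, -2.02], [-4.18, 4.0]] + [[-2.72, -2.84], [-1.37, -1.43]]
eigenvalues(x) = [-4.46, 6.41]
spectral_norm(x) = 6.48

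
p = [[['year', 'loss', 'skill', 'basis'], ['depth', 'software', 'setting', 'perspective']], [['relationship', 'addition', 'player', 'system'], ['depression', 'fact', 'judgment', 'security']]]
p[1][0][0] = 'relationship'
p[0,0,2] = 'skill'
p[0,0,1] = 'loss'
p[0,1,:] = ['depth', 'software', 'setting', 'perspective']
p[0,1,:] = ['depth', 'software', 'setting', 'perspective']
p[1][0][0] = 'relationship'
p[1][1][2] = 'judgment'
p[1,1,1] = 'fact'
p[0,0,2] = 'skill'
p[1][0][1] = 'addition'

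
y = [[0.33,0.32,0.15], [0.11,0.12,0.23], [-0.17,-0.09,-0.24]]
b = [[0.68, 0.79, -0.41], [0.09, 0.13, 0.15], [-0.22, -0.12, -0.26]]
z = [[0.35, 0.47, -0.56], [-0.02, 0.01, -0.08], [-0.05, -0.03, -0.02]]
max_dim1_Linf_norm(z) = 0.56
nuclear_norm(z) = 0.90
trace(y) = 0.21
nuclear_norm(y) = 0.84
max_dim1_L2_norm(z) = 0.81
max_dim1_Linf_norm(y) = 0.33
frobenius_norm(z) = 0.82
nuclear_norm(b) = 1.58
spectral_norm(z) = 0.81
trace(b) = 0.55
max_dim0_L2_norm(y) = 0.39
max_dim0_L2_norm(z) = 0.57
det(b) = -0.03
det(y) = -0.01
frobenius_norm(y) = 0.64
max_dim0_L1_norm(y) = 0.62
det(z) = 0.00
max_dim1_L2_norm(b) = 1.12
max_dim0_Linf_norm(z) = 0.56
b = y + z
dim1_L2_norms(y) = [0.48, 0.28, 0.31]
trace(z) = 0.34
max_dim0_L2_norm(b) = 0.81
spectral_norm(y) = 0.61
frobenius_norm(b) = 1.20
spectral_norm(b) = 1.13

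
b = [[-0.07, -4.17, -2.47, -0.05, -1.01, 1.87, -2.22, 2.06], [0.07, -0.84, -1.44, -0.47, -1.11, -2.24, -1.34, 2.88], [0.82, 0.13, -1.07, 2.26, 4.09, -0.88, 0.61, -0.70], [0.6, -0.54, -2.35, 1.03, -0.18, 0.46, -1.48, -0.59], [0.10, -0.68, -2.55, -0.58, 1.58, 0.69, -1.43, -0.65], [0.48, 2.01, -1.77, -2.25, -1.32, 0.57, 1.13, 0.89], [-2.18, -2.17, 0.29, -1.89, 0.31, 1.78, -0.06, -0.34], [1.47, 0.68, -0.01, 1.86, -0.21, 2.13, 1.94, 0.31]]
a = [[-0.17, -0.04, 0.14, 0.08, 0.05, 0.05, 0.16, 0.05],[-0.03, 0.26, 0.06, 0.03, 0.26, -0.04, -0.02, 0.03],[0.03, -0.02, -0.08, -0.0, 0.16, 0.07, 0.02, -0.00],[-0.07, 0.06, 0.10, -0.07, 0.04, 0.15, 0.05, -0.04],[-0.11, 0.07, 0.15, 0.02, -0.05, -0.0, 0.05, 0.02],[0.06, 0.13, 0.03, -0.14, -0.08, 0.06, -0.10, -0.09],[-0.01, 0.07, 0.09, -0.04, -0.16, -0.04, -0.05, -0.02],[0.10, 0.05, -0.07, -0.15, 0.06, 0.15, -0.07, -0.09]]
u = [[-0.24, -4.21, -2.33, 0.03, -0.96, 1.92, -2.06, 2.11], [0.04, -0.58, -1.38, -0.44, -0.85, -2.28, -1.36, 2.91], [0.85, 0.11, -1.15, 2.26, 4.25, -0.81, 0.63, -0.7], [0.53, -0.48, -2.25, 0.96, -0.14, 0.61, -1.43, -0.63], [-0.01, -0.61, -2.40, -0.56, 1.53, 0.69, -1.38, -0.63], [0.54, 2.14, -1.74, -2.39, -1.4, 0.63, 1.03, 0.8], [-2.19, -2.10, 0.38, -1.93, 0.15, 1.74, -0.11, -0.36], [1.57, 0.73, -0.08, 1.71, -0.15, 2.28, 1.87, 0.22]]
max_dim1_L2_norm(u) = 6.04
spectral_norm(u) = 7.27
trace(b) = 1.45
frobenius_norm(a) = 0.75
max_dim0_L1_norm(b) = 11.95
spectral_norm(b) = 7.47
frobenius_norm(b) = 12.34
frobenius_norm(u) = 12.31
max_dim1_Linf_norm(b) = 4.17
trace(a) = -0.19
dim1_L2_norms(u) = [6.04, 4.32, 5.17, 3.05, 3.4, 4.2, 4.03, 3.83]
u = b + a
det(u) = 1109.08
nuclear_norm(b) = 29.39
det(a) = -0.00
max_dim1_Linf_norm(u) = 4.25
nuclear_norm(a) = 1.50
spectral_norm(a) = 0.44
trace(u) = 1.26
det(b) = 884.51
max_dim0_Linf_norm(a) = 0.26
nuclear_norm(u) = 29.37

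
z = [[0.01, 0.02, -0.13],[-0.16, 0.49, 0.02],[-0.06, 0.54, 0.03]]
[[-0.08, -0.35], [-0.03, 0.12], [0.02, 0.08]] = z @ [[0.42,-0.63], [0.05,-0.07], [0.65,2.65]]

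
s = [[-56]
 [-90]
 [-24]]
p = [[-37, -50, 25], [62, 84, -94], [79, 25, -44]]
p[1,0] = 62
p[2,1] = 25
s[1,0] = -90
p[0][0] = -37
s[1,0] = -90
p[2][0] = 79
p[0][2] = 25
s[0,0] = -56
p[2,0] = 79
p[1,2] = -94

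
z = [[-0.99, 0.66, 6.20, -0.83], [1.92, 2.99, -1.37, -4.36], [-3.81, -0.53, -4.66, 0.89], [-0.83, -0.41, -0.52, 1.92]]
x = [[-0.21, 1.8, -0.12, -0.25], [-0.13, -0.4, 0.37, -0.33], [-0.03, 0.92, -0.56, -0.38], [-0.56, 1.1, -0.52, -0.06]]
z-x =[[-0.78,-1.14,6.32,-0.58], [2.05,3.39,-1.74,-4.03], [-3.78,-1.45,-4.1,1.27], [-0.27,-1.51,0.00,1.98]]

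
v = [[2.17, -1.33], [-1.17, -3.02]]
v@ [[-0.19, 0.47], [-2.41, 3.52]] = [[2.79, -3.66], [7.50, -11.18]]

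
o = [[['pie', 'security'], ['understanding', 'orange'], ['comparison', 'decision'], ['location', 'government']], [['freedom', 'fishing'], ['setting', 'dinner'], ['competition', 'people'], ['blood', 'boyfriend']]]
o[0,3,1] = 'government'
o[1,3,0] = 'blood'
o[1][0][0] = 'freedom'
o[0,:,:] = [['pie', 'security'], ['understanding', 'orange'], ['comparison', 'decision'], ['location', 'government']]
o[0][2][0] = 'comparison'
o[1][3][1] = 'boyfriend'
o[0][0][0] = 'pie'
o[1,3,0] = 'blood'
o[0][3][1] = 'government'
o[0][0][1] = 'security'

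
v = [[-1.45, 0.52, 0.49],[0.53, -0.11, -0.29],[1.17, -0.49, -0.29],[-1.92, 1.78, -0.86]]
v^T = [[-1.45, 0.53, 1.17, -1.92], [0.52, -0.11, -0.49, 1.78], [0.49, -0.29, -0.29, -0.86]]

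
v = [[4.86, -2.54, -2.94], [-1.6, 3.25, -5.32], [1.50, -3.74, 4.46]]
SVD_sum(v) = [[0.18, -0.37, 0.48],  [-1.85, 3.71, -4.88],  [1.73, -3.48, 4.57]] + [[4.66, -2.19, -3.43], [0.45, -0.21, -0.33], [-0.02, 0.01, 0.01]] + [[0.02, 0.02, 0.01], [-0.20, -0.25, -0.11], [-0.22, -0.27, -0.12]]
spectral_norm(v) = 8.80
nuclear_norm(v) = 15.51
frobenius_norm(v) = 10.78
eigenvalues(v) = [8.22, 5.01, -0.66]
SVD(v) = [[-0.07,-1.00,-0.06],[0.73,-0.1,0.68],[-0.68,0.00,0.73]] @ diag([8.79506507150565, 6.218140683528762, 0.5004566193245659]) @ [[-0.29, 0.58, -0.76], [-0.75, 0.35, 0.55], [-0.59, -0.73, -0.33]]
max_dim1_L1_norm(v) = 10.34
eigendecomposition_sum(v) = [[-0.34, 0.41, -0.32], [-4.03, 4.92, -3.8], [3.87, -4.72, 3.65]] + [[5.2, -2.64, -2.29], [2.44, -1.23, -1.07], [-2.37, 1.20, 1.04]] + [[-0.00, -0.32, -0.33], [-0.00, -0.43, -0.45], [-0.0, -0.22, -0.23]]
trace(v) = 12.57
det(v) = -27.37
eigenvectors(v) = [[-0.06, -0.84, 0.55],[-0.72, -0.39, 0.74],[0.69, 0.38, 0.38]]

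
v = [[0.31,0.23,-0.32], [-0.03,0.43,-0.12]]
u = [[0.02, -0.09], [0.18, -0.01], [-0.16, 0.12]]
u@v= [[0.01, -0.03, 0.00], [0.06, 0.04, -0.06], [-0.05, 0.01, 0.04]]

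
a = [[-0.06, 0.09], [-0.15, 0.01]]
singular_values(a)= [0.17, 0.08]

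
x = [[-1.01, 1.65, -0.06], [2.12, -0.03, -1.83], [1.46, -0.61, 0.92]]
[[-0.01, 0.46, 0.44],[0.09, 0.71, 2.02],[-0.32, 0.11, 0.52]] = x @ [[-0.13,  0.30,  0.79], [-0.09,  0.46,  0.74], [-0.20,  -0.05,  -0.2]]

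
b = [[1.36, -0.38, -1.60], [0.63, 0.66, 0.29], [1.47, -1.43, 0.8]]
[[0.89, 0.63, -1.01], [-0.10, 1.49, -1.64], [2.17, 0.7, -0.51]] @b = [[0.12, 1.52, -2.05], [-1.61, 3.37, -0.72], [2.64, 0.37, -3.68]]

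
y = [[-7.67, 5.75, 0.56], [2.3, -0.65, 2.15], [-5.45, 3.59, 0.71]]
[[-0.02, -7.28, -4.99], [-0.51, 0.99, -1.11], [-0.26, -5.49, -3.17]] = y@ [[0.18,1.09,-0.24], [0.27,0.25,-1.13], [-0.35,-0.63,-0.6]]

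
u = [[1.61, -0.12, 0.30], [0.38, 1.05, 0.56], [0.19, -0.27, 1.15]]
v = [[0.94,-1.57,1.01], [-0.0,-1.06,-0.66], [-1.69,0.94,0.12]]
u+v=[[2.55,-1.69,1.31], [0.38,-0.01,-0.10], [-1.5,0.67,1.27]]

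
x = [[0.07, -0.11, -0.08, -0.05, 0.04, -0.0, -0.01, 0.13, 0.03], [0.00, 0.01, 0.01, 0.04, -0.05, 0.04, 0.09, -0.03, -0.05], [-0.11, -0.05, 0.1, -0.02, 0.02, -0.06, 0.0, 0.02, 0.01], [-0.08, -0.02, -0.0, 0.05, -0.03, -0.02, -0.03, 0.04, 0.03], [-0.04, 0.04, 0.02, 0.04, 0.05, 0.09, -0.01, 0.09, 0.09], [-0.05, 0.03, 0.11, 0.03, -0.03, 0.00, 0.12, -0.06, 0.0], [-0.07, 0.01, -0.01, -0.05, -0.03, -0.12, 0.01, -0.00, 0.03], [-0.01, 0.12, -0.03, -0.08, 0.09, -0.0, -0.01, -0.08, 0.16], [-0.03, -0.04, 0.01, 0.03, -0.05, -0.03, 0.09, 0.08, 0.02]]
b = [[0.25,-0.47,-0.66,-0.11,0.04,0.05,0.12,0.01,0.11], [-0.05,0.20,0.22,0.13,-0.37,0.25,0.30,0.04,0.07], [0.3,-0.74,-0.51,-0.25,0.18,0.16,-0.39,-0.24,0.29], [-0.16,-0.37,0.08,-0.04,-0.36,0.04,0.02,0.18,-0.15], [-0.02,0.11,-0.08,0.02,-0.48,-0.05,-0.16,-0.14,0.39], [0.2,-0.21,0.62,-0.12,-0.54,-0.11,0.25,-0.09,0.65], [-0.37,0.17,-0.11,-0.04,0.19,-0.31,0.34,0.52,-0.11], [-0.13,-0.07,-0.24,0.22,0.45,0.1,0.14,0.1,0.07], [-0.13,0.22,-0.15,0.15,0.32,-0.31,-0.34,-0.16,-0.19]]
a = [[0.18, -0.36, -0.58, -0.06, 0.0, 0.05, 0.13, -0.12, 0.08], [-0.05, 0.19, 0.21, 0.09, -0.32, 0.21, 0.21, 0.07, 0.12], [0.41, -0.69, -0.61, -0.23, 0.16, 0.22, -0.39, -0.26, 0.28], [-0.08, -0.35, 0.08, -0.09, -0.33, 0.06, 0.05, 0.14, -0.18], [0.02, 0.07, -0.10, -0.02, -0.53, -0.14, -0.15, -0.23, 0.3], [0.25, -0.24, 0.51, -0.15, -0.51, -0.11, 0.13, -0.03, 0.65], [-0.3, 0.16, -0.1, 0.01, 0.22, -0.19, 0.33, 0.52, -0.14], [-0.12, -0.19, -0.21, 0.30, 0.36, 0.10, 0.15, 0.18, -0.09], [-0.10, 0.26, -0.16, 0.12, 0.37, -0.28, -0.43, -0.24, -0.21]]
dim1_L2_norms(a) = [0.74, 0.55, 1.2, 0.56, 0.69, 1.06, 0.78, 0.62, 0.79]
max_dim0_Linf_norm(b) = 0.74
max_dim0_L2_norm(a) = 1.05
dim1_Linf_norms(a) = [0.58, 0.32, 0.69, 0.35, 0.53, 0.65, 0.52, 0.36, 0.43]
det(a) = -0.00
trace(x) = 0.23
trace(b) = -0.44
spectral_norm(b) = 1.50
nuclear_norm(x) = 1.30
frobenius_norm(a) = 2.41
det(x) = -0.00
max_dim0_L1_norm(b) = 2.93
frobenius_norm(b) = 2.48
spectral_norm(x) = 0.28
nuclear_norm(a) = 5.77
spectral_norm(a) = 1.45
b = x + a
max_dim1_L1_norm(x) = 0.58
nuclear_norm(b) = 6.05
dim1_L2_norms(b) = [0.87, 0.64, 1.15, 0.6, 0.67, 1.13, 0.84, 0.61, 0.7]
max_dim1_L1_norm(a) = 3.25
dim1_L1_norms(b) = [1.82, 1.63, 3.06, 1.4, 1.45, 2.79, 2.16, 1.52, 1.97]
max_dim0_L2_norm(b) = 1.11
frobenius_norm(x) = 0.53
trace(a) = -0.67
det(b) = 0.00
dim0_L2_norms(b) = [0.63, 1.04, 1.11, 0.42, 1.08, 0.56, 0.77, 0.65, 0.87]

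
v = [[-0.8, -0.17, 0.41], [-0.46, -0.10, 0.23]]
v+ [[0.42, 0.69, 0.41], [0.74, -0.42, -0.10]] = [[-0.38,0.52,0.82], [0.28,-0.52,0.13]]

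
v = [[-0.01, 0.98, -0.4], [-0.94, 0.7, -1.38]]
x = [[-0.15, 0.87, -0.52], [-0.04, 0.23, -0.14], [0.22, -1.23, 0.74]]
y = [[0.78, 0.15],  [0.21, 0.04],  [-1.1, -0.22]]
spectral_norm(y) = 1.39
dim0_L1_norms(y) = [2.09, 0.41]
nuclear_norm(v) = 2.70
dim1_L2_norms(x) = [1.02, 0.27, 1.45]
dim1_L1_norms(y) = [0.93, 0.25, 1.32]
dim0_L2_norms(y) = [1.36, 0.27]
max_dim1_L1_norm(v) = 3.02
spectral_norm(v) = 1.96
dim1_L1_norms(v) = [1.39, 3.02]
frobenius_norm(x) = 1.80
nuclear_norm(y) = 1.40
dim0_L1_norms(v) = [0.95, 1.68, 1.78]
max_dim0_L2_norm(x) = 1.52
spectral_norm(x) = 1.80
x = y @ v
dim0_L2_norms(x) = [0.27, 1.52, 0.92]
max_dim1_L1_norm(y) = 1.32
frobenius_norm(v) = 2.10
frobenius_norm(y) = 1.39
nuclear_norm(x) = 1.80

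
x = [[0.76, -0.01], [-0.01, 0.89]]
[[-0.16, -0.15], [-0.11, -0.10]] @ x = [[-0.12, -0.13], [-0.08, -0.09]]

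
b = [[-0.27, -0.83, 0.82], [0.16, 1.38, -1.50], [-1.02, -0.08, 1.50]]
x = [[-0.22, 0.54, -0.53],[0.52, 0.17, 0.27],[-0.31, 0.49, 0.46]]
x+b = [[-0.49, -0.29, 0.29], [0.68, 1.55, -1.23], [-1.33, 0.41, 1.96]]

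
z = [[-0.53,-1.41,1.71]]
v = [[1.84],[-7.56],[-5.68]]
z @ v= [[-0.03]]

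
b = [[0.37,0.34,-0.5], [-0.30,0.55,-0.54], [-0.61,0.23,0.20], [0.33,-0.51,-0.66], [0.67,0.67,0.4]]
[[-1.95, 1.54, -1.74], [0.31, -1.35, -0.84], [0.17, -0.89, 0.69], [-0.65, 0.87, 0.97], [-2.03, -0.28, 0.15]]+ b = [[-1.58, 1.88, -2.24],[0.01, -0.80, -1.38],[-0.44, -0.66, 0.89],[-0.32, 0.36, 0.31],[-1.36, 0.39, 0.55]]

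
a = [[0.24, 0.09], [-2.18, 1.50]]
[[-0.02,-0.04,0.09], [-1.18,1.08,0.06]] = a @[[0.13, -0.29, 0.22], [-0.60, 0.30, 0.36]]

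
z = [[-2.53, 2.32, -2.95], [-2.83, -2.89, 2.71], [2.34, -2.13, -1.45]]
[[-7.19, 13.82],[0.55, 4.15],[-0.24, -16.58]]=z@[[1.14, -3.72],  [0.24, 3.07],  [1.65, 0.92]]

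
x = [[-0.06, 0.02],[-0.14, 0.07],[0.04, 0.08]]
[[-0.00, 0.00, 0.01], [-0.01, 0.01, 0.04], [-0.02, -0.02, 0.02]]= x @ [[-0.01, -0.14, -0.11], [-0.21, -0.2, 0.33]]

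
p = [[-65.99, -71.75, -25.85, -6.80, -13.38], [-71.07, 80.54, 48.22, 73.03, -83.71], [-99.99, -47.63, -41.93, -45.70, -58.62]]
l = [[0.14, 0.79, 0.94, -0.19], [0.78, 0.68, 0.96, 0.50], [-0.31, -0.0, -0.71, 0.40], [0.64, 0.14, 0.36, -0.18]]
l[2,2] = -0.711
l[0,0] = 0.14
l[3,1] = 0.139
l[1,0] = 0.785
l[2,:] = [-0.306, -0.005, -0.711, 0.398]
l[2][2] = -0.711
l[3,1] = 0.139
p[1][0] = -71.07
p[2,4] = -58.62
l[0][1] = 0.787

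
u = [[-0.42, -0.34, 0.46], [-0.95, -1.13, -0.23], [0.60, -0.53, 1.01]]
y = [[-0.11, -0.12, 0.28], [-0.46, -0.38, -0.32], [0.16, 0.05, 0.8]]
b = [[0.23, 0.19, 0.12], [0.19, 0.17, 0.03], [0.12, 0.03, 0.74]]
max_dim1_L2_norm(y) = 0.82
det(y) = 0.00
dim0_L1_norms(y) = [0.73, 0.55, 1.4]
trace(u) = -0.54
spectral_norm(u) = 1.57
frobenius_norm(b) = 0.86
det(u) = 0.79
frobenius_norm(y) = 1.11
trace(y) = 0.31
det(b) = 0.00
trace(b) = 1.14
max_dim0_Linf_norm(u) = 1.13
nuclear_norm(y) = 1.51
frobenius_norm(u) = 2.10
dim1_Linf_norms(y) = [0.28, 0.46, 0.8]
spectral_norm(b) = 0.78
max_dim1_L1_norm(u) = 2.31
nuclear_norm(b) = 1.14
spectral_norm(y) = 0.98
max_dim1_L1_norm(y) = 1.16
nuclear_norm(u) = 3.29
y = u @ b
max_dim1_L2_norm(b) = 0.75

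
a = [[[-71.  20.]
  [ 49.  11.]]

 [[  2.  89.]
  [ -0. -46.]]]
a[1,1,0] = -0.0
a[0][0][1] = 20.0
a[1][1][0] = -0.0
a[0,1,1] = 11.0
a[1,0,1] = 89.0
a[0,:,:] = [[-71.0, 20.0], [49.0, 11.0]]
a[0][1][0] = 49.0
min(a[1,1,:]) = -46.0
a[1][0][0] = 2.0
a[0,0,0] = -71.0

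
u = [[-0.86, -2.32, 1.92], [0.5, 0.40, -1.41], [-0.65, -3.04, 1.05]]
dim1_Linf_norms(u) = [2.32, 1.41, 3.04]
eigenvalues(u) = [1.97, 0.0, -1.38]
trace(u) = 0.59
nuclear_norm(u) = 5.92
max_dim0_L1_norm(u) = 5.76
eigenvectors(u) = [[0.7, -0.95, -0.05], [-0.34, 0.1, 0.63], [0.63, -0.31, 0.78]]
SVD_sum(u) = [[-0.78, -2.54, 1.61], [0.30, 0.97, -0.61], [-0.80, -2.61, 1.65]] + [[-0.08, 0.22, 0.31], [0.20, -0.57, -0.8], [0.15, -0.43, -0.6]] + [[0.0, -0.00, 0.0], [0.0, -0.00, 0.0], [-0.00, 0.00, -0.00]]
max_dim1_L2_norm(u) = 3.28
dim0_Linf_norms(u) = [0.86, 3.04, 1.92]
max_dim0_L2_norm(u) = 3.84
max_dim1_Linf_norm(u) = 3.04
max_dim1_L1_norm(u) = 5.1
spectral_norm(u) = 4.61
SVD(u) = [[-0.67, 0.30, -0.68],[0.26, -0.76, -0.59],[-0.69, -0.57, 0.44]] @ diag([4.60989272547285, 1.312245748845353, 0.00039277192981563013]) @ [[0.25, 0.82, -0.52], [-0.2, 0.57, 0.80], [-0.95, 0.1, -0.31]]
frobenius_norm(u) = 4.79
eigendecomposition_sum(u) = [[-0.85, -2.38, 1.88],[0.41, 1.15, -0.91],[-0.76, -2.12, 1.67]] + [[0.00,0.00,-0.00], [-0.00,-0.0,0.0], [0.00,0.00,-0.0]] + [[-0.01, 0.06, 0.04], [0.09, -0.75, -0.5], [0.11, -0.92, -0.62]]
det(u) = -0.00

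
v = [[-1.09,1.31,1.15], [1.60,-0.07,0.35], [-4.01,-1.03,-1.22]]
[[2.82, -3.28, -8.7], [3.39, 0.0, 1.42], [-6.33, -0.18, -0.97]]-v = [[3.91,-4.59,-9.85], [1.79,0.07,1.07], [-2.32,0.85,0.25]]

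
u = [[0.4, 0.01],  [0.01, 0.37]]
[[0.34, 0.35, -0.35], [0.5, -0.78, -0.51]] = u @ [[0.81, 0.94, -0.83], [1.32, -2.12, -1.36]]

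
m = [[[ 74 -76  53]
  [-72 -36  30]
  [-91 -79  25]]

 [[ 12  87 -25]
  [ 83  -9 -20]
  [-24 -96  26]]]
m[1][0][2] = -25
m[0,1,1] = -36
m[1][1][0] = 83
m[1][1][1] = -9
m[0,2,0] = -91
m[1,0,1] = 87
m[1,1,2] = -20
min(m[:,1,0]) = -72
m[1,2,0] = -24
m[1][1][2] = -20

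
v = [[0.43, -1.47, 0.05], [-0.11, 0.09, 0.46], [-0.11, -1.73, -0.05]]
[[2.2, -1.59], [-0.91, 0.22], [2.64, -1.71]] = v @ [[0.22,-0.30],[-1.49,1.0],[-1.63,0.20]]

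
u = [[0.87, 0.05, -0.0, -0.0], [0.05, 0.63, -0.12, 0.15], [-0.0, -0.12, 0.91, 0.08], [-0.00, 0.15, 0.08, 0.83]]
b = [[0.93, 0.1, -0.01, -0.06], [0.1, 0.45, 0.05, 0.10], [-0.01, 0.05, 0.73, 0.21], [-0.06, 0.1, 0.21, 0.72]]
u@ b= [[0.81, 0.11, -0.01, -0.05], [0.10, 0.3, -0.03, 0.14], [-0.03, -0.00, 0.68, 0.24], [-0.04, 0.15, 0.24, 0.63]]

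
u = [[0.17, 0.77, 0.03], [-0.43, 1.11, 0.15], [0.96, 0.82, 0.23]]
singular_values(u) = [1.64, 1.0, 0.1]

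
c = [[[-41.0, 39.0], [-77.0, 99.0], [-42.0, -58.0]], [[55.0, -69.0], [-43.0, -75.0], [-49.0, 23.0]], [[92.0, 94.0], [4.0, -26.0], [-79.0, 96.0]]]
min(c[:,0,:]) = -69.0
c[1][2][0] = -49.0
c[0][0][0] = -41.0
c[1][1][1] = -75.0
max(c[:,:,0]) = 92.0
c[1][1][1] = -75.0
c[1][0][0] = 55.0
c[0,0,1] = 39.0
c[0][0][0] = -41.0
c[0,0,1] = 39.0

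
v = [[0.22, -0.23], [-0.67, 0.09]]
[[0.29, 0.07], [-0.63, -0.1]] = v @[[0.88, 0.12], [-0.44, -0.20]]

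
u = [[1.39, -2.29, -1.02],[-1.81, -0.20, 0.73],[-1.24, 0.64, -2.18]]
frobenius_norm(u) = 4.33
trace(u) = -0.99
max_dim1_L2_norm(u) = 2.87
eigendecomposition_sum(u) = [[2.01, -1.50, -0.59],[-1.23, 0.92, 0.36],[-0.62, 0.46, 0.18]] + [[-0.5, -0.76, -0.09], [-0.76, -1.16, -0.14], [0.23, 0.36, 0.04]] + [[-0.12, -0.03, -0.34], [0.18, 0.04, 0.50], [-0.85, -0.18, -2.41]]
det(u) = 12.50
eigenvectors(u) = [[-0.82, 0.53, 0.14], [0.51, 0.81, -0.20], [0.25, -0.25, 0.97]]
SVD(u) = [[-0.85, 0.29, 0.44], [0.42, -0.13, 0.90], [0.32, 0.95, -0.01]] @ diag([3.155310124522243, 2.515922977620972, 1.5745950554876822]) @ [[-0.74, 0.66, 0.15], [-0.21, -0.01, -0.98], [-0.64, -0.75, 0.15]]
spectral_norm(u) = 3.16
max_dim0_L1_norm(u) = 4.44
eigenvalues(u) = [3.11, -1.62, -2.49]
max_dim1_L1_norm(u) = 4.7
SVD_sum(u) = [[1.99,-1.76,-0.40], [-0.98,0.86,0.20], [-0.75,0.66,0.15]] + [[-0.16,-0.01,-0.72], [0.07,0.00,0.32], [-0.51,-0.04,-2.33]] + [[-0.44, -0.52, 0.10], [-0.9, -1.07, 0.21], [0.01, 0.01, -0.00]]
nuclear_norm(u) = 7.25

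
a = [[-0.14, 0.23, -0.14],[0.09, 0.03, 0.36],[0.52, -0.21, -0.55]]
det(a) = 0.051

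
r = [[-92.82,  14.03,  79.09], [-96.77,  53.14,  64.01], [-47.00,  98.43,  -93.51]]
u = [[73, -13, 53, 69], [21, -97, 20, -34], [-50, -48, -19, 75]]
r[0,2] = 79.09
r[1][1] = 53.14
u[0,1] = -13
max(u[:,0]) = 73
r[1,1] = 53.14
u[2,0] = -50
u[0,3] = 69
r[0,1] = 14.03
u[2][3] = 75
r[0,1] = 14.03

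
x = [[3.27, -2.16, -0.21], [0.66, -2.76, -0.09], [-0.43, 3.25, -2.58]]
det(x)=20.279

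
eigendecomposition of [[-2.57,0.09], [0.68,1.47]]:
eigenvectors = [[-0.99, -0.02], [0.17, -1.00]]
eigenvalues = [-2.59, 1.49]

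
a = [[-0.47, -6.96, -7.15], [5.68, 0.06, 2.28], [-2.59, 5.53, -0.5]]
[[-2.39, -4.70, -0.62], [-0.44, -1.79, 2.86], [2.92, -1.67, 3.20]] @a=[[-23.97, 12.92, 6.68], [-17.37, 18.77, -2.37], [-19.15, -2.73, -26.29]]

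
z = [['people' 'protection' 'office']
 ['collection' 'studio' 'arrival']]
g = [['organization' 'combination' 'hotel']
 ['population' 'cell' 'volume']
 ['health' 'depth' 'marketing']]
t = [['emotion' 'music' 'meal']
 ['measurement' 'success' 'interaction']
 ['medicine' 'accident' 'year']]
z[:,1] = ['protection', 'studio']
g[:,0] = ['organization', 'population', 'health']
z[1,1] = 'studio'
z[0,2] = 'office'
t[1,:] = ['measurement', 'success', 'interaction']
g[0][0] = 'organization'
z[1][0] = 'collection'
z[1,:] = ['collection', 'studio', 'arrival']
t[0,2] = 'meal'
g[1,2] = 'volume'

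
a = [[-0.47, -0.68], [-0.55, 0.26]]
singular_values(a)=[0.84, 0.59]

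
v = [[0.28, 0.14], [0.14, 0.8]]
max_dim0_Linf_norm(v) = 0.8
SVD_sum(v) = [[0.05,0.2], [0.2,0.79]] + [[0.23, -0.06], [-0.06, 0.01]]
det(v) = 0.20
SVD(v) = [[0.24, 0.97], [0.97, -0.24]] @ diag([0.835296461204668, 0.24470353879533205]) @ [[0.24,0.97], [0.97,-0.24]]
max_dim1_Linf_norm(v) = 0.8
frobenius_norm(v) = 0.87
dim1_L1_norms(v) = [0.42, 0.94]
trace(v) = 1.08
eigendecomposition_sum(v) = [[0.23, -0.06], [-0.06, 0.01]] + [[0.05, 0.2], [0.2, 0.79]]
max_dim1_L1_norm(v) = 0.94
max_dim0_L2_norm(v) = 0.81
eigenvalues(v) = [0.24, 0.84]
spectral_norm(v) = 0.84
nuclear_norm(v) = 1.08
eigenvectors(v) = [[-0.97, -0.24], [0.24, -0.97]]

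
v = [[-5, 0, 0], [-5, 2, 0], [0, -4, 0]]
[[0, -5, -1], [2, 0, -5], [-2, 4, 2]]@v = [[25, -6, 0], [-10, 20, 0], [-10, 0, 0]]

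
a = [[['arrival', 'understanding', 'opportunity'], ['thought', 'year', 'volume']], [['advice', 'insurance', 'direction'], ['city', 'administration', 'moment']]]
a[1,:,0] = ['advice', 'city']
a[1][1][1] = 'administration'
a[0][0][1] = 'understanding'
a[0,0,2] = 'opportunity'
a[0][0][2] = 'opportunity'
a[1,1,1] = 'administration'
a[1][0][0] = 'advice'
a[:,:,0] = [['arrival', 'thought'], ['advice', 'city']]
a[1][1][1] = 'administration'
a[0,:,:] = [['arrival', 'understanding', 'opportunity'], ['thought', 'year', 'volume']]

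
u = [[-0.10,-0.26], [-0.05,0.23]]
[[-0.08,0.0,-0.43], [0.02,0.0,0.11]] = u @ [[0.36, -0.01, 2.0], [0.16, -0.00, 0.9]]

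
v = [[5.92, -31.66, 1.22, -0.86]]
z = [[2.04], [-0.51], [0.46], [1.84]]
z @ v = [[12.08, -64.59, 2.49, -1.75],[-3.02, 16.15, -0.62, 0.44],[2.72, -14.56, 0.56, -0.40],[10.89, -58.25, 2.24, -1.58]]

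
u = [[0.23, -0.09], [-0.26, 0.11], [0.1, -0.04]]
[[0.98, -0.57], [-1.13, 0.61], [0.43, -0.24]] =u @ [[3.00, -3.94], [-3.19, -3.74]]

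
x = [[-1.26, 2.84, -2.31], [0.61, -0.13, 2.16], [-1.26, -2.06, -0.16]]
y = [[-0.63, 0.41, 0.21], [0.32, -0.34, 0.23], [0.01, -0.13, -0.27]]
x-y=[[-0.63, 2.43, -2.52], [0.29, 0.21, 1.93], [-1.27, -1.93, 0.11]]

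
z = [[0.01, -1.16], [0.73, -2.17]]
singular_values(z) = [2.55, 0.32]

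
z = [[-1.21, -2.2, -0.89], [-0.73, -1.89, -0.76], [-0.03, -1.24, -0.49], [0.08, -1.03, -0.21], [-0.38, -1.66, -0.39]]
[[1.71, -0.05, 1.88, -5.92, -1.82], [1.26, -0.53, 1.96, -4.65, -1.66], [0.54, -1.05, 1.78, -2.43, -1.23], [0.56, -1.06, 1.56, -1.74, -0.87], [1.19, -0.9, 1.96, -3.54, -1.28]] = z @ [[-0.67, -1.57, 1.11, 1.38, -0.33], [-0.78, 0.93, -1.39, 1.66, 0.62], [0.92, -0.11, -0.19, 0.67, 0.96]]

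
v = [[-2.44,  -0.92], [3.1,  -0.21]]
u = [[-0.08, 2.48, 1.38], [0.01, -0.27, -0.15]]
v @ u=[[0.19, -5.8, -3.23],[-0.25, 7.74, 4.31]]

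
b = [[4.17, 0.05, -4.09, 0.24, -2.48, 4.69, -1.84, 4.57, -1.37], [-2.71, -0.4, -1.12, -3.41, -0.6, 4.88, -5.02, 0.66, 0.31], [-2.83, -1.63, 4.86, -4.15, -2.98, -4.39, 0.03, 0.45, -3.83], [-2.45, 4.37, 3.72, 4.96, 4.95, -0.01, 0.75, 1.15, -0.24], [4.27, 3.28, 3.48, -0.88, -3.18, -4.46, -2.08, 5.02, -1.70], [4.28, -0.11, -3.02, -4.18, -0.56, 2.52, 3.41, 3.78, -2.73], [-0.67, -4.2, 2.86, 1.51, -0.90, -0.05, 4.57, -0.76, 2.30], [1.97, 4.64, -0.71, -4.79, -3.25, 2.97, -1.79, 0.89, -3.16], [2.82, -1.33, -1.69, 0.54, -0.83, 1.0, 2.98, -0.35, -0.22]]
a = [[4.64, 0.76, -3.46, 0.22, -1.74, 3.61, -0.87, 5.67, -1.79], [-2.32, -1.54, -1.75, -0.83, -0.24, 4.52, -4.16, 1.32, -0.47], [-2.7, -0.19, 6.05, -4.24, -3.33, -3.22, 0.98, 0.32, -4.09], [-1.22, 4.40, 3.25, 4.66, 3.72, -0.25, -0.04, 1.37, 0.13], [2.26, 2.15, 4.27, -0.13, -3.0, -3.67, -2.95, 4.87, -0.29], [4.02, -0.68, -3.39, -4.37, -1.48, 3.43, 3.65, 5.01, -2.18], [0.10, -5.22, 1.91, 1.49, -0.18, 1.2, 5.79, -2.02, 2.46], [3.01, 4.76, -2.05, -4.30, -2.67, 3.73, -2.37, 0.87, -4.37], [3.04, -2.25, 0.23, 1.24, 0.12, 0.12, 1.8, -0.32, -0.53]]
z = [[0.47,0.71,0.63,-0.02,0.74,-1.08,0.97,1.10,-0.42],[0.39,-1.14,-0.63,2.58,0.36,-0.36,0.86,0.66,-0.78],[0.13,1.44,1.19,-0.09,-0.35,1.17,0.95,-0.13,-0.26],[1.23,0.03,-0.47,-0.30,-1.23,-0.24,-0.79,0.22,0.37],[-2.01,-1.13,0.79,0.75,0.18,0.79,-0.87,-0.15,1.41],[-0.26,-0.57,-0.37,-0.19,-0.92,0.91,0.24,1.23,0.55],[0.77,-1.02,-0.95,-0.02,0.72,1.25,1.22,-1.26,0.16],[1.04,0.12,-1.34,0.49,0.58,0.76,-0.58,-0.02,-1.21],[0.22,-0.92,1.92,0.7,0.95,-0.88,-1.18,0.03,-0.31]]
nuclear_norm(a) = 66.63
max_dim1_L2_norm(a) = 10.21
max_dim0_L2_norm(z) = 3.09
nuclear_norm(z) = 21.30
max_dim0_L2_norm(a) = 9.99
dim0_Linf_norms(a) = [4.64, 5.22, 6.05, 4.66, 3.72, 4.52, 5.79, 5.67, 4.37]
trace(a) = 20.37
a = z + b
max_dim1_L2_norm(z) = 3.25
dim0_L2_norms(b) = [9.36, 8.58, 9.39, 9.86, 7.9, 10.06, 8.84, 7.99, 6.51]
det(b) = -2656096.49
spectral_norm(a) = 15.93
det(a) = -5736723.71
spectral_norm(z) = 3.93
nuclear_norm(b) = 66.43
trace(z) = 2.20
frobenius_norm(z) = 7.86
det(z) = 560.54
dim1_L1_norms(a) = [22.76, 17.15, 25.12, 19.04, 23.59, 28.21, 20.37, 28.13, 9.65]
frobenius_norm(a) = 26.34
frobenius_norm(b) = 26.35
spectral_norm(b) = 15.70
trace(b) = 18.17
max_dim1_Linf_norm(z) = 2.58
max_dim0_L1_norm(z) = 8.29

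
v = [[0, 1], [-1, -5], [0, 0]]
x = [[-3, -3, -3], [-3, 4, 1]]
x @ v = [[3, 12], [-4, -23]]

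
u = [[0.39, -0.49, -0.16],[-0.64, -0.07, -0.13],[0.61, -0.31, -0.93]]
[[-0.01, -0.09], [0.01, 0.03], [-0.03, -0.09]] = u@[[-0.02,-0.06], [-0.01,0.12], [0.02,0.02]]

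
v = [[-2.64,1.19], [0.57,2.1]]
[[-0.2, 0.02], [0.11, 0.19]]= v@[[0.09, 0.03], [0.03, 0.08]]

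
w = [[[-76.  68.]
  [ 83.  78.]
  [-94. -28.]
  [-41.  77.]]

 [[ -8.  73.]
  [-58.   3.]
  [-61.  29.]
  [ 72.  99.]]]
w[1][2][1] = 29.0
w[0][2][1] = -28.0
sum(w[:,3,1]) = 176.0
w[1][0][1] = 73.0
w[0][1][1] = 78.0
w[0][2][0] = -94.0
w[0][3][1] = 77.0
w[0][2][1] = -28.0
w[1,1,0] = -58.0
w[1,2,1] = 29.0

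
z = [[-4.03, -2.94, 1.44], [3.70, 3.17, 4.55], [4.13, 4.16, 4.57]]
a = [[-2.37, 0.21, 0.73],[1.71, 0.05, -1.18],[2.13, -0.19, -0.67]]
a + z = [[-6.40, -2.73, 2.17], [5.41, 3.22, 3.37], [6.26, 3.97, 3.90]]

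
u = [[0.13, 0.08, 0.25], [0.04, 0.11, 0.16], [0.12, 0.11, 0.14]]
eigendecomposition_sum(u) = [[0.13, 0.13, 0.22], [0.08, 0.08, 0.14], [0.10, 0.1, 0.17]] + [[0.02, -0.03, -0.00], [-0.03, 0.04, 0.00], [0.00, -0.00, -0.00]] + [[-0.02,-0.01,0.03], [-0.01,-0.01,0.02], [0.02,0.01,-0.03]]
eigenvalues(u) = [0.38, 0.06, -0.06]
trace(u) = 0.38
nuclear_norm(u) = 0.52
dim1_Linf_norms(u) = [0.25, 0.16, 0.14]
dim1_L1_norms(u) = [0.46, 0.31, 0.37]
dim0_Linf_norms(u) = [0.13, 0.11, 0.25]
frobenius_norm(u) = 0.41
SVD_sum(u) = [[0.12,0.12,0.23], [0.08,0.08,0.15], [0.09,0.09,0.17]] + [[0.02, -0.03, 0.01],[-0.02, 0.04, -0.01],[-0.01, 0.01, -0.00]] + [[-0.01,-0.0,0.01], [-0.02,-0.01,0.01], [0.04,0.01,-0.03]]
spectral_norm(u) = 0.41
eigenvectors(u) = [[-0.7,-0.65,-0.64],[-0.44,0.76,-0.44],[-0.56,-0.06,0.63]]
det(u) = -0.00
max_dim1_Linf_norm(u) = 0.25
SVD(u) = [[-0.72,-0.63,0.29],[-0.47,0.75,0.47],[-0.52,0.20,-0.83]] @ diag([0.4053030507107062, 0.06157539374825602, 0.05601703285021383]) @ [[-0.43,-0.41,-0.81], [-0.47,0.86,-0.19], [-0.77,-0.30,0.56]]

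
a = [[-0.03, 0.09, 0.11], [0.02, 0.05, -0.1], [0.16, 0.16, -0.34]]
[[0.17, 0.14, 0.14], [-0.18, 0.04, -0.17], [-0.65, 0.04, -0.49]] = a @ [[-0.59, -0.82, 0.73], [-0.19, 1.22, -0.25], [1.55, 0.08, 1.68]]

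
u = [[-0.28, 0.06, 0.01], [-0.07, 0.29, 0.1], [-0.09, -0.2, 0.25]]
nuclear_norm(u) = 0.91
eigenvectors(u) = [[0.98+0.00j,(0.01+0.06j),0.01-0.06j], [0.09+0.00j,0.06+0.56j,(0.06-0.56j)], [(0.2+0j),-0.82+0.00j,-0.82-0.00j]]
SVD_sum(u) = [[-0.04,0.13,-0.02], [-0.08,0.26,-0.04], [0.06,-0.19,0.03]] + [[-0.16, -0.03, 0.13], [-0.06, -0.01, 0.05], [-0.19, -0.03, 0.16]] + [[-0.08, -0.04, -0.10],[0.07, 0.04, 0.09],[0.04, 0.02, 0.06]]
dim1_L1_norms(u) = [0.35, 0.46, 0.54]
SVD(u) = [[-0.37,0.62,-0.69], [-0.75,0.24,0.61], [0.55,0.74,0.38]] @ diag([0.3699384673939851, 0.33949478873234973, 0.1989693915298702]) @ [[0.29, -0.95, 0.16], [-0.76, -0.13, 0.64], [0.58, 0.30, 0.76]]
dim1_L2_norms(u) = [0.29, 0.31, 0.33]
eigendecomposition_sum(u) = [[-0.28+0.00j, (0.03-0j), -0.00-0.00j], [-0.02+0.00j, 0.00-0.00j, (-0-0j)], [(-0.06+0j), 0.01-0.00j, (-0-0j)]] + [[(-0+0j),(0.02+0.01j),(0.01-0.01j)], [-0.02+0.01j,(0.14+0.06j),0.05-0.09j], [-0.02-0.04j,(-0.1+0.2j),0.13+0.09j]] + [[-0.00-0.00j, 0.02-0.01j, 0.01+0.01j], [(-0.02-0.01j), (0.14-0.06j), (0.05+0.09j)], [(-0.02+0.04j), (-0.1-0.2j), (0.13-0.09j)]]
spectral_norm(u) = 0.37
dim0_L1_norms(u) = [0.44, 0.55, 0.36]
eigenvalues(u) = [(-0.27+0j), (0.27+0.14j), (0.27-0.14j)]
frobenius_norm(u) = 0.54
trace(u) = 0.26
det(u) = -0.02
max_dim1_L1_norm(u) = 0.54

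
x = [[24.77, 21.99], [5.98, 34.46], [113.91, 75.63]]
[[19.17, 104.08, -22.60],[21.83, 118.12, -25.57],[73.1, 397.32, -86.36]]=x @ [[0.25,1.37,-0.30], [0.59,3.19,-0.69]]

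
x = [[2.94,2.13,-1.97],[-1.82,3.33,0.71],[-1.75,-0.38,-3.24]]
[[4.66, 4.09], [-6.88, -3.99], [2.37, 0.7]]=x@[[1.4, 1.15], [-1.01, -0.4], [-1.37, -0.79]]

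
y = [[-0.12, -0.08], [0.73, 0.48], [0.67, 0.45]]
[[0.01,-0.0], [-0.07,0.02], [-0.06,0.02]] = y @ [[-0.11,-0.2], [0.03,0.35]]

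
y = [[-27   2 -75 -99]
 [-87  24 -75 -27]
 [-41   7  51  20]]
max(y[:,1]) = 24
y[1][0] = -87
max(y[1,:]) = 24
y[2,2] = 51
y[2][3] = 20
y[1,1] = 24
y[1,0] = -87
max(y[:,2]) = 51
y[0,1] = 2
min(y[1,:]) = -87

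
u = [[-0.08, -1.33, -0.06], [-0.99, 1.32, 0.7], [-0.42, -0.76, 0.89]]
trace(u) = 2.13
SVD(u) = [[0.58, 0.34, -0.74], [-0.79, 0.44, -0.42], [0.19, 0.83, 0.52]] @ diag([2.111121659237833, 1.4027070265815864, 0.3362712260594777]) @ [[0.31, -0.93, -0.20], [-0.58, -0.35, 0.73], [0.75, 0.11, 0.65]]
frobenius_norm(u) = 2.56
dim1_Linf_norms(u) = [1.33, 1.32, 0.89]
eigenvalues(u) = [-0.57, 1.65, 1.05]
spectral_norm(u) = 2.11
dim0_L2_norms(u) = [1.08, 2.02, 1.13]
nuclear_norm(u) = 3.85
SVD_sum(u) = [[0.38, -1.13, -0.25], [-0.52, 1.56, 0.34], [0.12, -0.37, -0.08]] + [[-0.27,-0.17,0.35], [-0.36,-0.22,0.45], [-0.68,-0.41,0.85]] + [[-0.19,-0.03,-0.16], [-0.11,-0.02,-0.09], [0.13,0.02,0.11]]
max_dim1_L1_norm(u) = 3.01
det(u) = -1.00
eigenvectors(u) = [[-0.86, -0.54, 0.45],[-0.30, 0.72, -0.42],[-0.4, -0.42, 0.79]]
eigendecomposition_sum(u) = [[-0.52, -0.32, 0.13], [-0.18, -0.11, 0.05], [-0.25, -0.15, 0.06]] + [[0.97, -1.2, -1.18], [-1.30, 1.60, 1.58], [0.76, -0.94, -0.92]] + [[-0.53, 0.18, 0.99], [0.49, -0.17, -0.92], [-0.94, 0.33, 1.75]]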